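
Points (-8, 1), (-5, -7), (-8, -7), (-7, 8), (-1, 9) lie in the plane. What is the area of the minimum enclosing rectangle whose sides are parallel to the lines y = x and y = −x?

In coordinates u = x + y, v = x − y the rectangle is axis-aligned; the map (x,y)→(u,v) scales areas by 2.
u-values: -7, -12, -15, 1, 8; range = 8 − (-15) = 23.
v-values: -9, 2, -1, -15, -10; range = 2 − (-15) = 17.
Area = (23 × 17) / 2 = 195.5.

195.5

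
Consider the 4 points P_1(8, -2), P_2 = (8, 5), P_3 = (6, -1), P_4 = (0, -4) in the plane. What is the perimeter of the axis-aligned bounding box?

34

Width = max x − min x = 8 − 0 = 8.
Height = max y − min y = 5 − (-4) = 9.
Perimeter = 2(8 + 9) = 34.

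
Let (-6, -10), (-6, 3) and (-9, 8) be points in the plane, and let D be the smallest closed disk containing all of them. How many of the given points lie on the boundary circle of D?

Call the three points A, B, C in the order given.
Side lengths²: AB² = 169, AC² = 333, BC² = 34.
Since AC² = 333 ≥ 169 + 34 = 203, the angle opposite AC is not acute, so the smallest enclosing circle has AC as diameter.
Centre = midpoint of AC = (-7.5, -1), r² = 333/4 = 83.25.
The points at distance exactly r from the centre are (-6, -10), (-9, 8) — 2 points.

2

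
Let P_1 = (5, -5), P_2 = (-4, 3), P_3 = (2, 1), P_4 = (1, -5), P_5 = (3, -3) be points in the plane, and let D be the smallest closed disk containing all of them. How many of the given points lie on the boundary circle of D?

2

A smallest enclosing disk is always determined by at most three of the input points on its boundary.
The farthest pair is P_1–P_2 with squared distance 145. The circle on this segment as diameter has centre (0.5, -1) and r² = 145/4 = 36.25.
Check P_3: distance² to centre = 6.25 ≤ 36.25, so it lies inside.
All remaining points lie in this disk, and no smaller disk contains both endpoints, so this is the minimum enclosing circle.
The points at distance exactly r from the centre are P_1, P_2 — 2 points.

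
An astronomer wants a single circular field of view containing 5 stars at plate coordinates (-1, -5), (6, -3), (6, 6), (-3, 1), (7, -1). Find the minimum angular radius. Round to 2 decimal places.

The farthest pair is (-1, -5)–(6, 6) with squared distance 170. The circle on this segment as diameter has centre (2.5, 0.5) and r² = 170/4 = 42.5.
Check (6, -3): distance² to centre = 24.5 ≤ 42.5, so it lies inside.
All remaining points lie in this disk, and no smaller disk contains both endpoints, so this is the minimum enclosing circle.
r = √(42.5) ≈ 6.52.

6.52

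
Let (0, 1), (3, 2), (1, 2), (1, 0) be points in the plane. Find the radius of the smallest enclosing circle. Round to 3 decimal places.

1.581

By Welzl's lemma the MEC is supported by two points (diametrically opposite) or three points (on a circumcircle).
The farthest pair is (0, 1)–(3, 2) with squared distance 10. The circle on this segment as diameter has centre (1.5, 1.5) and r² = 10/4 = 2.5.
Check (1, 2): distance² to centre = 0.5 ≤ 2.5, so it lies inside.
All remaining points lie in this disk, and no smaller disk contains both endpoints, so this is the minimum enclosing circle.
r = √(2.5) ≈ 1.581.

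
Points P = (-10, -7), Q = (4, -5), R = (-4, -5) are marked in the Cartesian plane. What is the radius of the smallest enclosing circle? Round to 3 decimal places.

Side lengths²: PQ² = 200, PR² = 40, QR² = 64.
Since PQ² = 200 ≥ 64 + 40 = 104, the angle opposite PQ is not acute, so the smallest enclosing circle has PQ as diameter.
Centre = midpoint of PQ = (-3, -6), r² = 200/4 = 50.
r = √50 ≈ 7.071.

7.071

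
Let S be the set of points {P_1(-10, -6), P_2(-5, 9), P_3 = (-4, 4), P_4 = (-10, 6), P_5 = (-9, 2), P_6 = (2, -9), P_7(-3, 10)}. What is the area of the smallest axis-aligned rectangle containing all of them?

228

x ranges over [-10, 2], width 12.
y ranges over [-9, 10], height 19.
Area = 12 × 19 = 228.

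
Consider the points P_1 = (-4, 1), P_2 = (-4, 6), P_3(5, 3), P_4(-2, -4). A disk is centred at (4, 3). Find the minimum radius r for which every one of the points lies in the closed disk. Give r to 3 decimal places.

9.220

The required radius is the distance from (4, 3) to the farthest point.
Squared distances: 68, 73, 1, 85.
Maximum is 85, attained at P_4.
r = √85 ≈ 9.220.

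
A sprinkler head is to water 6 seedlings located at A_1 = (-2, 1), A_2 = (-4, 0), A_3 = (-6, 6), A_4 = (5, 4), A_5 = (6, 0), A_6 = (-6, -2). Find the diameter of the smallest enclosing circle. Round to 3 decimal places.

13.601

The minimum enclosing circle is determined by three boundary points: A_3, A_5, A_6.
Their circumcentre is (-0.5, 2) with r² = 46.25.
The farthest remaining point A_4 is at distance² 34.25 ≤ 46.25.
Diameter = 2r = 2√(46.25) ≈ 13.601.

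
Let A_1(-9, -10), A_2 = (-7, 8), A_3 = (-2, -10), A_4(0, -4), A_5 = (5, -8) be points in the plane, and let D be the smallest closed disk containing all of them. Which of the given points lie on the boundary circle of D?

A_1, A_2, A_5

A smallest enclosing disk is always determined by at most three of the input points on its boundary.
The minimum enclosing circle is determined by three boundary points: A_1, A_2, A_5.
Their circumcentre is (-95/31, -48/31) with r² = 102500/961.
The farthest remaining point A_3 is at distance² 69733/961 ≤ 102500/961.
The points at distance exactly r from the centre are A_1, A_2, A_5 — 3 points.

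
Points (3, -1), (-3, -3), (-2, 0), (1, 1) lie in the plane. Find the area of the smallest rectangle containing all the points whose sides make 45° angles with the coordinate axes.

24

In coordinates u = x + y, v = x − y the rectangle is axis-aligned; the map (x,y)→(u,v) scales areas by 2.
u-values: 2, -6, -2, 2; range = 2 − (-6) = 8.
v-values: 4, 0, -2, 0; range = 4 − (-2) = 6.
Area = (8 × 6) / 2 = 24.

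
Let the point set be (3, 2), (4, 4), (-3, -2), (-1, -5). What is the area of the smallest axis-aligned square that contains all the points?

The bounding box has width 7 and height 9.
An axis-aligned square enclosing the set must have side ≥ max(width, height).
So the minimum side is max(7, 9) = 9.
Area = 9² = 81.

81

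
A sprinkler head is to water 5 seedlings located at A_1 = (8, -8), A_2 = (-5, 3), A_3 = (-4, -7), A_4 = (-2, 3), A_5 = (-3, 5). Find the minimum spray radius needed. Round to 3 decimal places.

The minimum enclosing circle of a finite set is fixed by two of the points (as a diameter) or three (as a circumcircle).
The minimum enclosing circle is determined by three boundary points: A_1, A_2, A_5.
Their circumcentre is (47/24, -47/24) with r² = 21025/288.
The farthest remaining point A_3 is at distance² 17545/288 ≤ 21025/288.
r = √(21025/288) ≈ 8.544.

8.544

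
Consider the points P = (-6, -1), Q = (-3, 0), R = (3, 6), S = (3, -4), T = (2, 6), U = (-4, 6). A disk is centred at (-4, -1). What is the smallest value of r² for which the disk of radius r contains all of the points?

The required radius is the distance from (-4, -1) to the farthest point.
Squared distances: 4, 2, 98, 58, 85, 49.
Maximum is 98, attained at R.

98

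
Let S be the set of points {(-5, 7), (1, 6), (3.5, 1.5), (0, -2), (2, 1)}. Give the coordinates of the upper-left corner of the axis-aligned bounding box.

(-5, 7)

x-range [-5, 3.5], y-range [-2, 7].
The upper-left corner is (-5, 7).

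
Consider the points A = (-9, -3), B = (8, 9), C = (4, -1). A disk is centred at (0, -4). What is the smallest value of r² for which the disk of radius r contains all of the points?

233

The required radius is the distance from (0, -4) to the farthest point.
Squared distances: 82, 233, 25.
Maximum is 233, attained at B.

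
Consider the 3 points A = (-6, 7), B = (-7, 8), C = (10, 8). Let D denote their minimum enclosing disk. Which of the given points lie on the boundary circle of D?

B, C

Side lengths²: AB² = 2, AC² = 257, BC² = 289.
Since BC² = 289 ≥ 257 + 2 = 259, the angle opposite BC is not acute, so the smallest enclosing circle has BC as diameter.
Centre = midpoint of BC = (1.5, 8), r² = 289/4 = 72.25.
The points at distance exactly r from the centre are B, C — 2 points.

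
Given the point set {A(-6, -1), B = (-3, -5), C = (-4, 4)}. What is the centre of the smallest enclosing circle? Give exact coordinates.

(-3.5, -0.5)

Side lengths²: AB² = 25, AC² = 29, BC² = 82.
Since BC² = 82 ≥ 29 + 25 = 54, the angle opposite BC is not acute, so the smallest enclosing circle has BC as diameter.
Centre = midpoint of BC = (-3.5, -0.5), r² = 82/4 = 20.5.
Centre = (-3.5, -0.5).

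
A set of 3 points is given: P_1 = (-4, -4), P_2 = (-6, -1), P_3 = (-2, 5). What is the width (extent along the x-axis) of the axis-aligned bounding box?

max x = -2, min x = -6, so width = 4.

4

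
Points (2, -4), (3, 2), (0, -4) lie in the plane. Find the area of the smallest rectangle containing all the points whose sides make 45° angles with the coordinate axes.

22.5

In coordinates u = x + y, v = x − y the rectangle is axis-aligned; the map (x,y)→(u,v) scales areas by 2.
u-values: -2, 5, -4; range = 5 − (-4) = 9.
v-values: 6, 1, 4; range = 6 − 1 = 5.
Area = (9 × 5) / 2 = 22.5.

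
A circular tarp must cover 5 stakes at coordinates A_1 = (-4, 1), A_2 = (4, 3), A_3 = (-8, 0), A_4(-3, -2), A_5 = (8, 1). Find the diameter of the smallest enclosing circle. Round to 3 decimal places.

The minimum enclosing circle of a finite set is fixed by two of the points (as a diameter) or three (as a circumcircle).
The farthest pair is A_3–A_5 with squared distance 257. The circle on this segment as diameter has centre (0, 0.5) and r² = 257/4 = 64.25.
Check A_1: distance² to centre = 16.25 ≤ 64.25, so it lies inside.
All remaining points lie in this disk, and no smaller disk contains both endpoints, so this is the minimum enclosing circle.
Diameter = 2r = 2√(64.25) ≈ 16.031.

16.031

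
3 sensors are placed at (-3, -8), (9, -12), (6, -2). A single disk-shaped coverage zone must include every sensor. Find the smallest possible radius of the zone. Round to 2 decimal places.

6.61

Call the three points A, B, C in the order given.
Side lengths²: AB² = 160, AC² = 117, BC² = 109.
Since AB² = 160 < 117 + 109 = 226, the triangle is acute, so the smallest enclosing circle is the circumcircle.
Circumcentre = (65/18, -49/6), r² = 7085/162.
r = √(7085/162) ≈ 6.61.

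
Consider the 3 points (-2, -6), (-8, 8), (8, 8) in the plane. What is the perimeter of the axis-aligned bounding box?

60

Width = max x − min x = 8 − (-8) = 16.
Height = max y − min y = 8 − (-6) = 14.
Perimeter = 2(16 + 14) = 60.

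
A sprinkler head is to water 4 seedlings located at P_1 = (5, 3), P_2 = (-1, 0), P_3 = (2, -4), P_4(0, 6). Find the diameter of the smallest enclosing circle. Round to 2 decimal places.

The farthest pair is P_3–P_4 with squared distance 104. The circle on this segment as diameter has centre (1, 1) and r² = 104/4 = 26.
Check P_1: distance² to centre = 20 ≤ 26, so it lies inside.
All remaining points lie in this disk, and no smaller disk contains both endpoints, so this is the minimum enclosing circle.
Diameter = 2r = 2√26 ≈ 10.20.

10.20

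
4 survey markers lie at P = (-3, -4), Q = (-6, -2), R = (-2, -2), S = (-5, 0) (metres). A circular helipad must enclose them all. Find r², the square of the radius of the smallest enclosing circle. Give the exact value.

5

By Welzl's lemma the MEC is supported by two points (diametrically opposite) or three points (on a circumcircle).
The farthest pair is P–S with squared distance 20. The circle on this segment as diameter has centre (-4, -2) and r² = 20/4 = 5.
Check Q: distance² to centre = 4 ≤ 5, so it lies inside.
All remaining points lie in this disk, and no smaller disk contains both endpoints, so this is the minimum enclosing circle.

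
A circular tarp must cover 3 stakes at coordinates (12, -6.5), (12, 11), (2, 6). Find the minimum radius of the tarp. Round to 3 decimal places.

8.949

Call the three points A, B, C in the order given.
Side lengths²: AB² = 306.25, AC² = 256.25, BC² = 125.
Since AB² = 306.25 < 256.25 + 125 = 381.25, the triangle is acute, so the smallest enclosing circle is the circumcircle.
Circumcentre = (10.125, 2.25), r² = 80.078125.
r = √(80.078125) ≈ 8.949.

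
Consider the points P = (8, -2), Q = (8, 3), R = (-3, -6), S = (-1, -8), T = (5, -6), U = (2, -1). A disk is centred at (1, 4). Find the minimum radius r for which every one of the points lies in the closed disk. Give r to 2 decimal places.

The required radius is the distance from (1, 4) to the farthest point.
Squared distances: 85, 50, 116, 148, 116, 26.
Maximum is 148, attained at S.
r = √148 ≈ 12.17.

12.17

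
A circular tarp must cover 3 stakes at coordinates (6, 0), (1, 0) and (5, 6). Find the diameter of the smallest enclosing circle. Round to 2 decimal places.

Call the three points A, B, C in the order given.
Side lengths²: AB² = 25, AC² = 37, BC² = 52.
Since BC² = 52 < 37 + 25 = 62, the triangle is acute, so the smallest enclosing circle is the circumcircle.
Circumcentre = (3.5, 8/3), r² = 481/36.
Diameter = 2r = 2√(481/36) ≈ 7.31.

7.31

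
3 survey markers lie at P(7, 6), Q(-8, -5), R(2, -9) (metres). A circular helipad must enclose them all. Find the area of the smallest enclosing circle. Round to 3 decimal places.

Side lengths²: PQ² = 346, PR² = 250, QR² = 116.
Since PQ² = 346 < 250 + 116 = 366, the triangle is acute, so the smallest enclosing circle is the circumcircle.
Circumcentre = (-3/17, 1/17), r² = 25085/289.
Area = π·r² = π·25085/289 ≈ 272.688.

272.688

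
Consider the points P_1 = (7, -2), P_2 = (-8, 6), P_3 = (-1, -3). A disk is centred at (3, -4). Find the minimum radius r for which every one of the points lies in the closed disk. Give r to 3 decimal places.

14.866

The required radius is the distance from (3, -4) to the farthest point.
Squared distances: 20, 221, 17.
Maximum is 221, attained at P_2.
r = √221 ≈ 14.866.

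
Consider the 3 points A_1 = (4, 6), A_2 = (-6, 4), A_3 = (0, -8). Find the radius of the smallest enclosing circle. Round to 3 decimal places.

7.546

Side lengths²: A_1A_2² = 104, A_1A_3² = 212, A_2A_3² = 180.
Since A_1A_3² = 212 < 180 + 104 = 284, the triangle is acute, so the smallest enclosing circle is the circumcircle.
Circumcentre = (1/11, -5/11), r² = 6890/121.
r = √(6890/121) ≈ 7.546.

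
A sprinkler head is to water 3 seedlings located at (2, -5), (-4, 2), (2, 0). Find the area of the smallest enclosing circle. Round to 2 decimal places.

Call the three points A, B, C in the order given.
Side lengths²: AB² = 85, AC² = 25, BC² = 40.
Since AB² = 85 ≥ 40 + 25 = 65, the angle opposite AB is not acute, so the smallest enclosing circle has AB as diameter.
Centre = midpoint of AB = (-1, -1.5), r² = 85/4 = 21.25.
Area = π·r² = π·21.25 ≈ 66.76.

66.76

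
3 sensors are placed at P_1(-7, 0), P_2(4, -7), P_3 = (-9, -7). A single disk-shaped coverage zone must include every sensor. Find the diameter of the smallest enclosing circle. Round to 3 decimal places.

13.560

Side lengths²: P_1P_2² = 170, P_1P_3² = 53, P_2P_3² = 169.
Since P_1P_2² = 170 < 169 + 53 = 222, the triangle is acute, so the smallest enclosing circle is the circumcircle.
Circumcentre = (-2.5, -71/14), r² = 4505/98.
Diameter = 2r = 2√(4505/98) ≈ 13.560.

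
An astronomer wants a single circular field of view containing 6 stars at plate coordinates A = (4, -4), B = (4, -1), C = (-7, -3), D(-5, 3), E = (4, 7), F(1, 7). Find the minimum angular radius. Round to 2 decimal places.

7.46

The minimum enclosing circle of a finite set is fixed by two of the points (as a diameter) or three (as a circumcircle).
The minimum enclosing circle is determined by three boundary points: A, C, E.
Their circumcentre is (-23/22, 1.5) with r² = 13481/242.
The farthest remaining point F is at distance² 8333/242 ≤ 13481/242.
r = √(13481/242) ≈ 7.46.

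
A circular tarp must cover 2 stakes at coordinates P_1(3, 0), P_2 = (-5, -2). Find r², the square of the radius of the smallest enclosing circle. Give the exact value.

17

The smallest circle enclosing two points has them as diameter endpoints.
Centre = midpoint = (-1, -1); r² = |P_1P_2|²/4 = 68/4 = 17.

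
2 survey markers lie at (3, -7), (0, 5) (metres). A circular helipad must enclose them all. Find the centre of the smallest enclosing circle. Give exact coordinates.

The smallest circle enclosing two points has them as diameter endpoints.
Centre = midpoint = (1.5, -1); r² = |(3, -7)−(0, 5)|²/4 = 153/4 = 38.25.
Centre = (1.5, -1).

(1.5, -1)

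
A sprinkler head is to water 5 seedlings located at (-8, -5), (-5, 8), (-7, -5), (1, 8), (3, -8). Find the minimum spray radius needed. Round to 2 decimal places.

By Welzl's lemma the MEC is supported by two points (diametrically opposite) or three points (on a circumcircle).
The farthest pair is (-5, 8)–(3, -8) with squared distance 320. The circle on this segment as diameter has centre (-1, 0) and r² = 320/4 = 80.
Check (-8, -5): distance² to centre = 74 ≤ 80, so it lies inside.
All remaining points lie in this disk, and no smaller disk contains both endpoints, so this is the minimum enclosing circle.
r = √80 ≈ 8.94.

8.94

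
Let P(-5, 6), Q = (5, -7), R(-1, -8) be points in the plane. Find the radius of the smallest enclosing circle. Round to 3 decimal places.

Side lengths²: PQ² = 269, PR² = 212, QR² = 37.
Since PQ² = 269 ≥ 212 + 37 = 249, the angle opposite PQ is not acute, so the smallest enclosing circle has PQ as diameter.
Centre = midpoint of PQ = (0, -0.5), r² = 269/4 = 67.25.
r = √(67.25) ≈ 8.201.

8.201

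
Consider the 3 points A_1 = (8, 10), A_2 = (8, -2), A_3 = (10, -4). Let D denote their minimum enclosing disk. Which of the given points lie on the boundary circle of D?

Side lengths²: A_1A_2² = 144, A_1A_3² = 200, A_2A_3² = 8.
Since A_1A_3² = 200 ≥ 144 + 8 = 152, the angle opposite A_1A_3 is not acute, so the smallest enclosing circle has A_1A_3 as diameter.
Centre = midpoint of A_1A_3 = (9, 3), r² = 200/4 = 50.
The points at distance exactly r from the centre are A_1, A_3 — 2 points.

A_1, A_3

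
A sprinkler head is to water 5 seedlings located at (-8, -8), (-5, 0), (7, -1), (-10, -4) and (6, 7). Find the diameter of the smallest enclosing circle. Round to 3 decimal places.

20.518

By Welzl's lemma the MEC is supported by two points (diametrically opposite) or three points (on a circumcircle).
The farthest pair is (-8, -8)–(6, 7) with squared distance 421. The circle on this segment as diameter has centre (-1, -0.5) and r² = 421/4 = 105.25.
Check (-5, 0): distance² to centre = 16.25 ≤ 105.25, so it lies inside.
All remaining points lie in this disk, and no smaller disk contains both endpoints, so this is the minimum enclosing circle.
Diameter = 2r = 2√(105.25) ≈ 20.518.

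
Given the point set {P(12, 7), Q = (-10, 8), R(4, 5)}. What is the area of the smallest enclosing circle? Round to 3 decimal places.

Side lengths²: PQ² = 485, PR² = 68, QR² = 205.
Since PQ² = 485 ≥ 205 + 68 = 273, the angle opposite PQ is not acute, so the smallest enclosing circle has PQ as diameter.
Centre = midpoint of PQ = (1, 7.5), r² = 485/4 = 121.25.
Area = π·r² = π·121.25 ≈ 380.918.

380.918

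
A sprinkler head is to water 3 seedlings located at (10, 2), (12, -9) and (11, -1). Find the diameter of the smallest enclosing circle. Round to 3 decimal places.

11.180

Call the three points A, B, C in the order given.
Side lengths²: AB² = 125, AC² = 10, BC² = 65.
Since AB² = 125 ≥ 65 + 10 = 75, the angle opposite AB is not acute, so the smallest enclosing circle has AB as diameter.
Centre = midpoint of AB = (11, -3.5), r² = 125/4 = 31.25.
Diameter = 2r = 2√(31.25) ≈ 11.180.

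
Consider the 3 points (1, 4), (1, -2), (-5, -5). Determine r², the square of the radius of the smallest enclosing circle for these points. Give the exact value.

29.25

Call the three points A, B, C in the order given.
Side lengths²: AB² = 36, AC² = 117, BC² = 45.
Since AC² = 117 ≥ 45 + 36 = 81, the angle opposite AC is not acute, so the smallest enclosing circle has AC as diameter.
Centre = midpoint of AC = (-2, -0.5), r² = 117/4 = 29.25.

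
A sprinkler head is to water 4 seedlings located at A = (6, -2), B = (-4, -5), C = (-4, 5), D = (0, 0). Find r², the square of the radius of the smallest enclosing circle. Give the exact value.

A smallest enclosing disk is always determined by at most three of the input points on its boundary.
The minimum enclosing circle is determined by three boundary points: A, B, C.
Their circumcentre is (-0.05, 0) with r² = 40.6025.
The farthest remaining point D is at distance² 0.0025 ≤ 40.6025.

40.6025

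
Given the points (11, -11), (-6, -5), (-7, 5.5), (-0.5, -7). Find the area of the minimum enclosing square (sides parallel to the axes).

The bounding box has width 18 and height 16.5.
An axis-aligned square enclosing the set must have side ≥ max(width, height).
So the minimum side is max(18, 16.5) = 18.
Area = 18² = 324.

324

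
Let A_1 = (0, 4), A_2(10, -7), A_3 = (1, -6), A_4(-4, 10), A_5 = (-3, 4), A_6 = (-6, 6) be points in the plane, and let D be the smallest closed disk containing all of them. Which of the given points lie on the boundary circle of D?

A smallest enclosing disk is always determined by at most three of the input points on its boundary.
The farthest pair is A_2–A_4 with squared distance 485. The circle on this segment as diameter has centre (3, 1.5) and r² = 485/4 = 121.25.
Check A_1: distance² to centre = 15.25 ≤ 121.25, so it lies inside.
All remaining points lie in this disk, and no smaller disk contains both endpoints, so this is the minimum enclosing circle.
The points at distance exactly r from the centre are A_2, A_4 — 2 points.

A_2, A_4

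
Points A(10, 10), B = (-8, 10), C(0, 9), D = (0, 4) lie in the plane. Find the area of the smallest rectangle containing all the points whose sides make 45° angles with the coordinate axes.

In coordinates u = x + y, v = x − y the rectangle is axis-aligned; the map (x,y)→(u,v) scales areas by 2.
u-values: 20, 2, 9, 4; range = 20 − 2 = 18.
v-values: 0, -18, -9, -4; range = 0 − (-18) = 18.
Area = (18 × 18) / 2 = 162.

162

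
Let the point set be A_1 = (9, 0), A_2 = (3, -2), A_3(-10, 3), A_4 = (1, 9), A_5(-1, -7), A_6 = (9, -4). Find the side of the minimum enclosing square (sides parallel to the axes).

The bounding box has width 19 and height 16.
An axis-aligned square enclosing the set must have side ≥ max(width, height).
So the minimum side is max(19, 16) = 19.

19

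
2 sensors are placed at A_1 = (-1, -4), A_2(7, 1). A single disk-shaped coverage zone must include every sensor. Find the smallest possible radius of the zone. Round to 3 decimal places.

4.717

The smallest circle enclosing two points has them as diameter endpoints.
Centre = midpoint = (3, -1.5); r² = |A_1A_2|²/4 = 89/4 = 22.25.
r = √(22.25) ≈ 4.717.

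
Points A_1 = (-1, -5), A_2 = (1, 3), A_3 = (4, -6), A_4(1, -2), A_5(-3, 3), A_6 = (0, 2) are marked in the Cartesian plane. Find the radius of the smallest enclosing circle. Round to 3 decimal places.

The farthest pair is A_3–A_5 with squared distance 130. The circle on this segment as diameter has centre (0.5, -1.5) and r² = 130/4 = 32.5.
Check A_1: distance² to centre = 14.5 ≤ 32.5, so it lies inside.
All remaining points lie in this disk, and no smaller disk contains both endpoints, so this is the minimum enclosing circle.
r = √(32.5) ≈ 5.701.

5.701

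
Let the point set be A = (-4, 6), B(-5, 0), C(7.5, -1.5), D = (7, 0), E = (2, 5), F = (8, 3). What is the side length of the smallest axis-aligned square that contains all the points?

The bounding box has width 13 and height 7.5.
An axis-aligned square enclosing the set must have side ≥ max(width, height).
So the minimum side is max(13, 7.5) = 13.

13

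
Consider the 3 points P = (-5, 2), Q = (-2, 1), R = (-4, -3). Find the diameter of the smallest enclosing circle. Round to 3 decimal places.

Side lengths²: PQ² = 10, PR² = 26, QR² = 20.
Since PR² = 26 < 20 + 10 = 30, the triangle is acute, so the smallest enclosing circle is the circumcircle.
Circumcentre = (-29/7, -3/7), r² = 325/49.
Diameter = 2r = 2√(325/49) ≈ 5.151.

5.151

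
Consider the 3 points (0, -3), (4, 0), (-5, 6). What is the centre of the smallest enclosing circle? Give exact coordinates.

(-31/34, 81/34)

Call the three points A, B, C in the order given.
Side lengths²: AB² = 25, AC² = 106, BC² = 117.
Since BC² = 117 < 106 + 25 = 131, the triangle is acute, so the smallest enclosing circle is the circumcircle.
Circumcentre = (-31/34, 81/34), r² = 17225/578.
Centre = (-31/34, 81/34).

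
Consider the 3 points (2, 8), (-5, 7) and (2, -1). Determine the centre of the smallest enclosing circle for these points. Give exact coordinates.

(-13/14, 3.5)

Call the three points A, B, C in the order given.
Side lengths²: AB² = 50, AC² = 81, BC² = 113.
Since BC² = 113 < 81 + 50 = 131, the triangle is acute, so the smallest enclosing circle is the circumcircle.
Circumcentre = (-13/14, 3.5), r² = 2825/98.
Centre = (-13/14, 3.5).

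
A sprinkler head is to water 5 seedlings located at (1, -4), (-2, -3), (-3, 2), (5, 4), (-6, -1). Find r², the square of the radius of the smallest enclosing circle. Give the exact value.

36.5

The farthest pair is (5, 4)–(-6, -1) with squared distance 146. The circle on this segment as diameter has centre (-0.5, 1.5) and r² = 146/4 = 36.5.
Check (1, -4): distance² to centre = 32.5 ≤ 36.5, so it lies inside.
All remaining points lie in this disk, and no smaller disk contains both endpoints, so this is the minimum enclosing circle.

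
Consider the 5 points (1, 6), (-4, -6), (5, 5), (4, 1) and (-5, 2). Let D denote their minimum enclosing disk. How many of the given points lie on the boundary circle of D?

2

By Welzl's lemma the MEC is supported by two points (diametrically opposite) or three points (on a circumcircle).
The farthest pair is (-4, -6)–(5, 5) with squared distance 202. The circle on this segment as diameter has centre (0.5, -0.5) and r² = 202/4 = 50.5.
Check (1, 6): distance² to centre = 42.5 ≤ 50.5, so it lies inside.
All remaining points lie in this disk, and no smaller disk contains both endpoints, so this is the minimum enclosing circle.
The points at distance exactly r from the centre are (-4, -6), (5, 5) — 2 points.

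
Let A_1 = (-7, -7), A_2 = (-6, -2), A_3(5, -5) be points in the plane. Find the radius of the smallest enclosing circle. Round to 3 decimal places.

Side lengths²: A_1A_2² = 26, A_1A_3² = 148, A_2A_3² = 130.
Since A_1A_3² = 148 < 130 + 26 = 156, the triangle is acute, so the smallest enclosing circle is the circumcircle.
Circumcentre = (-31/29, -162/29), r² = 31265/841.
r = √(31265/841) ≈ 6.097.

6.097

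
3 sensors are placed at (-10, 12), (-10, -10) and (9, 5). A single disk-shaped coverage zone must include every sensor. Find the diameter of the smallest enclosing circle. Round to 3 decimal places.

Call the three points A, B, C in the order given.
Side lengths²: AB² = 484, AC² = 410, BC² = 586.
Since BC² = 586 < 484 + 410 = 894, the triangle is acute, so the smallest enclosing circle is the circumcircle.
Circumcentre = (-62/19, 1), r² = 60065/361.
Diameter = 2r = 2√(60065/361) ≈ 25.798.

25.798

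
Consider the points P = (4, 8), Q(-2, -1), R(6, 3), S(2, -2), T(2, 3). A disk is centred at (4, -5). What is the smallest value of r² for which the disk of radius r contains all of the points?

169

The required radius is the distance from (4, -5) to the farthest point.
Squared distances: 169, 52, 68, 13, 68.
Maximum is 169, attained at P.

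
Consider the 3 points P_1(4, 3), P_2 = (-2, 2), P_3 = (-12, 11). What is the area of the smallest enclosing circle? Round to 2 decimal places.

251.33

Side lengths²: P_1P_2² = 37, P_1P_3² = 320, P_2P_3² = 181.
Since P_1P_3² = 320 ≥ 181 + 37 = 218, the angle opposite P_1P_3 is not acute, so the smallest enclosing circle has P_1P_3 as diameter.
Centre = midpoint of P_1P_3 = (-4, 7), r² = 320/4 = 80.
Area = π·r² = π·80 ≈ 251.33.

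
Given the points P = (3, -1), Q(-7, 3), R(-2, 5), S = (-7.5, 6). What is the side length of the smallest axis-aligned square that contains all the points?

10.5

The bounding box has width 10.5 and height 7.
An axis-aligned square enclosing the set must have side ≥ max(width, height).
So the minimum side is max(10.5, 7) = 10.5.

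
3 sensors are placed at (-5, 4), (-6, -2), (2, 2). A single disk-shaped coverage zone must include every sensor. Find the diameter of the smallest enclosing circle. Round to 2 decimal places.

9.00

Call the three points A, B, C in the order given.
Side lengths²: AB² = 37, AC² = 53, BC² = 80.
Since BC² = 80 < 53 + 37 = 90, the triangle is acute, so the smallest enclosing circle is the circumcircle.
Circumcentre = (-49/22, 5/11), r² = 9805/484.
Diameter = 2r = 2√(9805/484) ≈ 9.00.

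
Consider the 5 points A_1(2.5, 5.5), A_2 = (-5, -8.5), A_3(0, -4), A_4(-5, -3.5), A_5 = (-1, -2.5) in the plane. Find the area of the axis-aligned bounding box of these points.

x ranges over [-5, 2.5], width 7.5.
y ranges over [-8.5, 5.5], height 14.
Area = 7.5 × 14 = 105.

105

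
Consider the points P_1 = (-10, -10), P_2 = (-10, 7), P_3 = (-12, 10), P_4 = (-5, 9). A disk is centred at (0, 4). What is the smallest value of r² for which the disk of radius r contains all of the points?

The required radius is the distance from (0, 4) to the farthest point.
Squared distances: 296, 109, 180, 50.
Maximum is 296, attained at P_1.

296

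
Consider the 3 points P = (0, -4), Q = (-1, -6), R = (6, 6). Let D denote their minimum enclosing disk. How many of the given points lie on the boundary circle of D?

Side lengths²: PQ² = 5, PR² = 136, QR² = 193.
Since QR² = 193 ≥ 136 + 5 = 141, the angle opposite QR is not acute, so the smallest enclosing circle has QR as diameter.
Centre = midpoint of QR = (2.5, 0), r² = 193/4 = 48.25.
The points at distance exactly r from the centre are Q, R — 2 points.

2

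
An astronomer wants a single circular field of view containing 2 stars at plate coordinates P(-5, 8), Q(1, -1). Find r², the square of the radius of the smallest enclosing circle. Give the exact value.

29.25

The smallest circle enclosing two points has them as diameter endpoints.
Centre = midpoint = (-2, 3.5); r² = |PQ|²/4 = 117/4 = 29.25.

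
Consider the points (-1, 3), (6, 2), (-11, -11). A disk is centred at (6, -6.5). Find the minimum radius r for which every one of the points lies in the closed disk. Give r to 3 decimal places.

The required radius is the distance from (6, -6.5) to the farthest point.
Squared distances: 139.25, 72.25, 309.25.
Maximum is 309.25, attained at (-11, -11).
r = √(309.25) ≈ 17.586.

17.586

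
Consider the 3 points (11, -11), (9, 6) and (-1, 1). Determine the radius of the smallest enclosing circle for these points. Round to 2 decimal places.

Call the three points A, B, C in the order given.
Side lengths²: AB² = 293, AC² = 288, BC² = 125.
Since AB² = 293 < 288 + 125 = 413, the triangle is acute, so the smallest enclosing circle is the circumcircle.
Circumcentre = (43/6, -17/6), r² = 1465/18.
r = √(1465/18) ≈ 9.02.

9.02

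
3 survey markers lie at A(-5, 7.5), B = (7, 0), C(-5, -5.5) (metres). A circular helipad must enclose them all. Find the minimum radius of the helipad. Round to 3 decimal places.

7.783

Side lengths²: AB² = 200.25, AC² = 169, BC² = 174.25.
Since AB² = 200.25 < 174.25 + 169 = 343.25, the triangle is acute, so the smallest enclosing circle is the circumcircle.
Circumcentre = (-0.71875, 1), r² = 60.5791015625.
r = √(60.5791015625) ≈ 7.783.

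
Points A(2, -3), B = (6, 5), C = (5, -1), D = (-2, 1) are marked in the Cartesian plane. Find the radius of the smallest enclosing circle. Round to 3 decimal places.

4.714

By Welzl's lemma the MEC is supported by two points (diametrically opposite) or three points (on a circumcircle).
The minimum enclosing circle is determined by three boundary points: A, B, D.
Their circumcentre is (8/3, 5/3) with r² = 200/9.
The farthest remaining point C is at distance² 113/9 ≤ 200/9.
r = √(200/9) ≈ 4.714.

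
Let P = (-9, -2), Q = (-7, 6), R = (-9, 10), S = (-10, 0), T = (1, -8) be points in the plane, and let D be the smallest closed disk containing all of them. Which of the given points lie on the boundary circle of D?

R, T

The minimum enclosing circle of a finite set is fixed by two of the points (as a diameter) or three (as a circumcircle).
The farthest pair is R–T with squared distance 424. The circle on this segment as diameter has centre (-4, 1) and r² = 424/4 = 106.
Check P: distance² to centre = 34 ≤ 106, so it lies inside.
All remaining points lie in this disk, and no smaller disk contains both endpoints, so this is the minimum enclosing circle.
The points at distance exactly r from the centre are R, T — 2 points.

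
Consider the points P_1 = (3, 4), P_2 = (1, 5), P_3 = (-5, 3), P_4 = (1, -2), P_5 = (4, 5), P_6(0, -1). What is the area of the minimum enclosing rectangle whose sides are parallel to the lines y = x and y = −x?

In coordinates u = x + y, v = x − y the rectangle is axis-aligned; the map (x,y)→(u,v) scales areas by 2.
u-values: 7, 6, -2, -1, 9, -1; range = 9 − (-2) = 11.
v-values: -1, -4, -8, 3, -1, 1; range = 3 − (-8) = 11.
Area = (11 × 11) / 2 = 60.5.

60.5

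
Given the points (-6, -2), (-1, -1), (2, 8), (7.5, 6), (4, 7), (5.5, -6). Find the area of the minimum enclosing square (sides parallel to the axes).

The bounding box has width 13.5 and height 14.
An axis-aligned square enclosing the set must have side ≥ max(width, height).
So the minimum side is max(13.5, 14) = 14.
Area = 14² = 196.

196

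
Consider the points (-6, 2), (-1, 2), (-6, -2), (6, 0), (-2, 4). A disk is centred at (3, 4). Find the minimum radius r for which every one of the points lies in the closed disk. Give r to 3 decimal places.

The required radius is the distance from (3, 4) to the farthest point.
Squared distances: 85, 20, 117, 25, 25.
Maximum is 117, attained at (-6, -2).
r = √117 ≈ 10.817.

10.817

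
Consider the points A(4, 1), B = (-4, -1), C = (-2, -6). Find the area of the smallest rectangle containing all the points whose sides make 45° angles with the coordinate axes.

In coordinates u = x + y, v = x − y the rectangle is axis-aligned; the map (x,y)→(u,v) scales areas by 2.
u-values: 5, -5, -8; range = 5 − (-8) = 13.
v-values: 3, -3, 4; range = 4 − (-3) = 7.
Area = (13 × 7) / 2 = 45.5.

45.5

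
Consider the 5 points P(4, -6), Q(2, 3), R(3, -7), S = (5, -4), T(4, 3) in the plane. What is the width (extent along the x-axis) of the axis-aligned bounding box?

3

max x = 5, min x = 2, so width = 3.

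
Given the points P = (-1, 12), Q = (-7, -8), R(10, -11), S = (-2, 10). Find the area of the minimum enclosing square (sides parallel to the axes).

The bounding box has width 17 and height 23.
An axis-aligned square enclosing the set must have side ≥ max(width, height).
So the minimum side is max(17, 23) = 23.
Area = 23² = 529.

529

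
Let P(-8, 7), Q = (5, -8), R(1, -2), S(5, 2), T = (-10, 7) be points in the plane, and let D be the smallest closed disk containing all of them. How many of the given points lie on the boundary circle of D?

2

The farthest pair is Q–T with squared distance 450. The circle on this segment as diameter has centre (-2.5, -0.5) and r² = 450/4 = 112.5.
Check P: distance² to centre = 86.5 ≤ 112.5, so it lies inside.
All remaining points lie in this disk, and no smaller disk contains both endpoints, so this is the minimum enclosing circle.
The points at distance exactly r from the centre are Q, T — 2 points.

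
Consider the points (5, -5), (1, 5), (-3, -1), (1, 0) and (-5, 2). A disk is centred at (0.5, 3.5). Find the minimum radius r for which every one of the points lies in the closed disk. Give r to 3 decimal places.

9.618

The required radius is the distance from (0.5, 3.5) to the farthest point.
Squared distances: 92.5, 2.5, 32.5, 12.5, 32.5.
Maximum is 92.5, attained at (5, -5).
r = √(92.5) ≈ 9.618.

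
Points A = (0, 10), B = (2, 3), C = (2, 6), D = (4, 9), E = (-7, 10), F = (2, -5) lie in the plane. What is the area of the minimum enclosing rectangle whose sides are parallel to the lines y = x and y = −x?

192

In coordinates u = x + y, v = x − y the rectangle is axis-aligned; the map (x,y)→(u,v) scales areas by 2.
u-values: 10, 5, 8, 13, 3, -3; range = 13 − (-3) = 16.
v-values: -10, -1, -4, -5, -17, 7; range = 7 − (-17) = 24.
Area = (16 × 24) / 2 = 192.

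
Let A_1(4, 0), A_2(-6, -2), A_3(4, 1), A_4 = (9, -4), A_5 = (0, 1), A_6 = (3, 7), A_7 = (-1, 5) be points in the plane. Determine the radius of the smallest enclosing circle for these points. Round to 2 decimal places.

7.89

The minimum enclosing circle is determined by three boundary points: A_2, A_4, A_6.
Their circumcentre is (61/34, -27/34) with r² = 35953/578.
The farthest remaining point A_7 is at distance² 23917/578 ≤ 35953/578.
r = √(35953/578) ≈ 7.89.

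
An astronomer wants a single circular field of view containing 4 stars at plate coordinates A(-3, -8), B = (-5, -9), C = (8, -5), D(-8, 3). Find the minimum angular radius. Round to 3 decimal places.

8.957

By Welzl's lemma the MEC is supported by two points (diametrically opposite) or three points (on a circumcircle).
The minimum enclosing circle is determined by three boundary points: B, C, D.
Their circumcentre is (-3/14, -10/7) with r² = 15725/196.
The farthest remaining point A is at distance² 9985/196 ≤ 15725/196.
r = √(15725/196) ≈ 8.957.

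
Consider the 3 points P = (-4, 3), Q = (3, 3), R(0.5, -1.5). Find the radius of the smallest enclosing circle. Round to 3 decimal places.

Side lengths²: PQ² = 49, PR² = 40.5, QR² = 26.5.
Since PQ² = 49 < 40.5 + 26.5 = 67, the triangle is acute, so the smallest enclosing circle is the circumcircle.
Circumcentre = (-0.5, 2), r² = 13.25.
r = √(13.25) ≈ 3.640.

3.640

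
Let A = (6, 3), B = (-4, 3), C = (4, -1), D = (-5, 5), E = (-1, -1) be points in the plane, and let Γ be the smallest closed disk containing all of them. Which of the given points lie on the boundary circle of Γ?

The minimum enclosing circle is determined by three boundary points: A, C, D.
Their circumcentre is (0.375, 3.3125) with r² = 31.73828125.
The farthest remaining point E is at distance² 20.48828125 ≤ 31.73828125.
The points at distance exactly r from the centre are A, C, D — 3 points.

A, C, D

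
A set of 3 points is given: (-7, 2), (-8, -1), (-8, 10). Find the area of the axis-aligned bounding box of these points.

x ranges over [-8, -7], width 1.
y ranges over [-1, 10], height 11.
Area = 1 × 11 = 11.

11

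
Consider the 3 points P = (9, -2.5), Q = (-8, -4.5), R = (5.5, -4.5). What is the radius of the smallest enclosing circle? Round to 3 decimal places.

8.559

Side lengths²: PQ² = 293, PR² = 16.25, QR² = 182.25.
Since PQ² = 293 ≥ 182.25 + 16.25 = 198.5, the angle opposite PQ is not acute, so the smallest enclosing circle has PQ as diameter.
Centre = midpoint of PQ = (0.5, -3.5), r² = 293/4 = 73.25.
r = √(73.25) ≈ 8.559.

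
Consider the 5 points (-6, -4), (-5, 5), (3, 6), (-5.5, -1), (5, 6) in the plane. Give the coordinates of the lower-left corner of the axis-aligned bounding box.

x-range [-6, 5], y-range [-4, 6].
The lower-left corner is (-6, -4).

(-6, -4)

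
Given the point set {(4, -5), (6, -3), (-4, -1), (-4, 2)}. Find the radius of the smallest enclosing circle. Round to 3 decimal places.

5.590

A smallest enclosing disk is always determined by at most three of the input points on its boundary.
The farthest pair is (6, -3)–(-4, 2) with squared distance 125. The circle on this segment as diameter has centre (1, -0.5) and r² = 125/4 = 31.25.
Check (4, -5): distance² to centre = 29.25 ≤ 31.25, so it lies inside.
All remaining points lie in this disk, and no smaller disk contains both endpoints, so this is the minimum enclosing circle.
r = √(31.25) ≈ 5.590.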